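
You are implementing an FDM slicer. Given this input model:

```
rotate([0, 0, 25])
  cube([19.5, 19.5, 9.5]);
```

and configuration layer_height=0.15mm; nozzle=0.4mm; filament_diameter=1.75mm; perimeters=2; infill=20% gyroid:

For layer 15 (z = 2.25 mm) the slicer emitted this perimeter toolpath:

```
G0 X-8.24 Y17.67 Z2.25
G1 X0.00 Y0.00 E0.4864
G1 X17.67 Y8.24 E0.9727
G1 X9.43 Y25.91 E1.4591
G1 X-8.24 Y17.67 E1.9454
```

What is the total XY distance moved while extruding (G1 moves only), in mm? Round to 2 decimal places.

77.99 mm

Sum the Euclidean lengths of each G1 segment: total = 77.99 mm.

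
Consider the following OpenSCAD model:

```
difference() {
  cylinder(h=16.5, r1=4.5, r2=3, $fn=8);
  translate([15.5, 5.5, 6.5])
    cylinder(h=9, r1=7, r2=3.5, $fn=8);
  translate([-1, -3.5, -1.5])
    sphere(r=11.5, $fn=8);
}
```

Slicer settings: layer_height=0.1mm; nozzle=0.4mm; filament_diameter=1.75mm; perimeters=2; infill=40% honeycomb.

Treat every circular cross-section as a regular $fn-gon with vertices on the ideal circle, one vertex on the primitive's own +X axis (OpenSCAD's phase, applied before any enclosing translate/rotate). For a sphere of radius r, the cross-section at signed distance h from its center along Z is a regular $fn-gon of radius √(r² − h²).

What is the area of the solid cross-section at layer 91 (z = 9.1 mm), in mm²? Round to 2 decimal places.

At z = 9.1 mm: the cone contributes a regular 8-gon of circumradius 3.673 (interpolated between r1=4.5 and r2=3 at t=0.552) (area = (8/2)·3.673²·sin(360°/8) = 38.15 mm²); the cone at (15.5, 5.5) contributes a regular 8-gon of circumradius 5.989 (interpolated between r1=7 and r2=3.5 at t=0.289) (area = (8/2)·5.989²·sin(360°/8) = 101.45 mm²); the sphere at (-1, -3.5): section is a regular 8-gon, circumradius = √(r²−h²) = √(11.5²−10.6²) = 4.460 (area = (8/2)·4.460²·sin(360°/8) = 56.26 mm²); After the difference (first − rest): starting from the cone (38.15 mm²), the cone at (15.5, 5.5) misses the remaining region (no effect); the r=11.5 sphere at (-1, -3.5) partially overlaps it — only the 19.49 mm² overlap (of its 56.26 mm²) is removed, clipping the outline — area = 18.66 mm². Overall, the cross-section is a single solid region. Net area = 18.66 mm².

18.66 mm²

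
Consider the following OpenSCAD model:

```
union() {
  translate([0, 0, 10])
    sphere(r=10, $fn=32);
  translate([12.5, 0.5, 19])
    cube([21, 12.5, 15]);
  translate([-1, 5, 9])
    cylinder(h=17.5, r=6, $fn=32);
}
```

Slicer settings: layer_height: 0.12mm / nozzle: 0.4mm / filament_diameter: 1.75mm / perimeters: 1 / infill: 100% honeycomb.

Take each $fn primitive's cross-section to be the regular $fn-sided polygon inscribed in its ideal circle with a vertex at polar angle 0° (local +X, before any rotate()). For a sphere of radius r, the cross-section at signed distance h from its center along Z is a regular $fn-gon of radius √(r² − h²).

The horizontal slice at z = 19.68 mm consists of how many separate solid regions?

2

At z = 19.68 mm: the sphere: section is a regular 32-gon, circumradius = √(r²−h²) = √(10²−9.68²) = 2.510; the cube at (12.5, 0.5) (footprint 21×12.5) is included at this height; the cylinder at (-1, 5): section is a regular 32-gon, circumradius r=6; Taking the union: the regions partially overlap (shared area 13.34 mm²), so overlapping operands fuse into one piece — 2 connected regions. The result has 2 disconnected regions.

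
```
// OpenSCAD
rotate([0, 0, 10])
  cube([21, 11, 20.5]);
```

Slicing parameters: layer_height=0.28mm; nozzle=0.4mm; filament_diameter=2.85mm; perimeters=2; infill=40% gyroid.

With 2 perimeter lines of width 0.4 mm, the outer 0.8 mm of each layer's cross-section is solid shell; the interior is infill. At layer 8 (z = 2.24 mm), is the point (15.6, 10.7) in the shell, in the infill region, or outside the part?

infill

At z = 2.24 mm: the 21×11 cube contributes its full rectangle; (whole slice rotated 10° about Z — lengths, areas and connectivity unchanged). Overall, the cross-section is a single solid region. Undo the 10° rotation: the query point maps to (17.221, 7.829) in the un-rotated model frame. The nearest boundary edge runs (21.00, 11.00)→(0.00, 11.00); distance from the point to it = 3.17 mm. The point is inside the cross-section and 3.17 mm from the nearest boundary — more than the 0.8 mm shell width (2 × 0.4), so it's in the infill interior.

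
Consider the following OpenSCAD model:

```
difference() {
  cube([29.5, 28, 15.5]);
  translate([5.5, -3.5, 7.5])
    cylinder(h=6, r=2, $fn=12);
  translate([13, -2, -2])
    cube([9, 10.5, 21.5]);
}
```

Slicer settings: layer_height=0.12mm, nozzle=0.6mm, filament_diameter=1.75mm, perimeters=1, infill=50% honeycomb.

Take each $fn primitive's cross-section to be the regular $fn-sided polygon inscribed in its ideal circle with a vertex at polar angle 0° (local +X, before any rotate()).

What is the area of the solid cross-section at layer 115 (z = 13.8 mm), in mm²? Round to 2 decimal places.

749.50 mm²

At z = 13.8 mm: the 29.5×28 cube contributes its full rectangle (area 826.00 mm²); the cylinder at (5.5, -3.5) is not intersected at this z (z outside [7.5, 13.5]); the cube at (13, -2) (footprint 9×10.5) is included at this height (area 94.50 mm²); Taking the first minus the rest: starting from the 29.5×28 cube (826.00 mm²), the 9×10.5 cube at (13, -2) partially overlaps it — only the 76.50 mm² overlap (of its 94.50 mm²) is removed, clipping the outline — area = 749.50 mm². Overall, the cross-section is a single solid region. Net area = 749.50 mm².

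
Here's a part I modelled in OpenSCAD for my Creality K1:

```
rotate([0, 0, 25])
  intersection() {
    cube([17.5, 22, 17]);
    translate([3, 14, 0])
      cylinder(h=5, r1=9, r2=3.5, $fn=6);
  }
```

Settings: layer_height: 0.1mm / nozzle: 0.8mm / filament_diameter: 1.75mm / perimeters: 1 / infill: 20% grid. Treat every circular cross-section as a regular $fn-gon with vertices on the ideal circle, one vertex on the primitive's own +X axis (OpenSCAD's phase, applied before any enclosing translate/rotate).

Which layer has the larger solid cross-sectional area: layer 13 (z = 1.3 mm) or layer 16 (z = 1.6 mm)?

layer 13 (z = 1.3 mm)

Layer 13 (z = 1.3): the cube (footprint 17.5×22) is included at this height (area 385.00 mm²); the cone at (3, 14): at t=0.260 of its height the radius interpolates to r₁+(r₂−r₁)t = 7.570, giving a regular 6-gon of that circumradius (area = (6/2)·7.570²·sin(360°/6) = 148.88 mm²); Keeping only the common overlap: the cone at (3, 14) partially overlaps the 17.5×22 cube; clipping to the common part keeps 113.78 mm² — area = 113.78 mm²; (rotated 25° about Z; rotation is an isometry so areas/perimeters/island counts are preserved). So its area = 113.78 mm². Layer 16 (z = 1.6): the cube is present — its section is the full 17.5×22 rectangle (area 385.00 mm²); the cone at (3, 14) contributes a regular 6-gon of circumradius 7.240 (interpolated between r1=9 and r2=3.5 at t=0.320) (area = (6/2)·7.240²·sin(360°/6) = 136.18 mm²); Keeping only the common overlap: the cone at (3, 14) partially overlaps the 17.5×22 cube; clipping to the common part keeps 105.71 mm² — area = 105.71 mm²; (rotated 25° about Z; rotation is an isometry so areas/perimeters/island counts are preserved). So its area = 105.71 mm². Layer 13 is larger (113.78 vs 105.71 mm²).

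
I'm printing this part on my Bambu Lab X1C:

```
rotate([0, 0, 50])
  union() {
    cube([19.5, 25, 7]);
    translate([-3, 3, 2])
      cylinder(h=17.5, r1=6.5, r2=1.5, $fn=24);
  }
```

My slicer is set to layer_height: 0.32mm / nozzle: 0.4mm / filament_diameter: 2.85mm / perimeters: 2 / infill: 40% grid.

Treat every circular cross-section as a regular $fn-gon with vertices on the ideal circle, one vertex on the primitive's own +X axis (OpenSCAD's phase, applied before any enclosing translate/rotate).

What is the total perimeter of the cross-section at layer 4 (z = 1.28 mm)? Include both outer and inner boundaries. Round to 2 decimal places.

89.00 mm

At z = 1.28 mm: the 19.5×25 cube contributes its full rectangle (perimeter 89.00 mm); the cone at (-3, 3) is absent (z outside [2, 19.5]); Combining (union): only the 19.5×25 cube is present, so the union is just that shape — boundary = 89.00 mm; (whole slice rotated 50° about Z — lengths, areas and connectivity unchanged). Overall, the cross-section is a single solid region. Total boundary length (outer) = 89.00 mm.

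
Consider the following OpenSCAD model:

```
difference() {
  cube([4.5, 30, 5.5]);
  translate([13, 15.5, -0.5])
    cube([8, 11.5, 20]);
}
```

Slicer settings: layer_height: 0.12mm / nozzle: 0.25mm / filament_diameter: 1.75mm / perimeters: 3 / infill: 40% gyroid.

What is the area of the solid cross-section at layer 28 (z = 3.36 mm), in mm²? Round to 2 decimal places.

135.00 mm²

At z = 3.36 mm: the cube (footprint 4.5×30) is included at this height (area 135.00 mm²); the 8×11.5 cube at (13, 15.5) contributes its full rectangle (area 92.00 mm²); After the difference (first − rest): starting from the 4.5×30 cube (135.00 mm²), the 8×11.5 cube at (13, 15.5) misses the remaining region (no effect) — area = 135.00 mm². Overall, the cross-section is a single solid region. Net area = 135.00 mm².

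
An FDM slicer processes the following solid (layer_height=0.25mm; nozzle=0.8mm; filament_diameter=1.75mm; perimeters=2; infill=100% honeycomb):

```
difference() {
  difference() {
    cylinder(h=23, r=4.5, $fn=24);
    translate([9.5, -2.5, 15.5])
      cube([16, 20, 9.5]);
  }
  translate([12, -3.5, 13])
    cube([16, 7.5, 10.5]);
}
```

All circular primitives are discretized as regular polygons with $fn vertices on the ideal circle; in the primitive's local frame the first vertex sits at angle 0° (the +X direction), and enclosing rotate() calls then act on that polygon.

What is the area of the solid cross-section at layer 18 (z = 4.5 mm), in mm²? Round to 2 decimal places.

62.89 mm²

At z = 4.5 mm: the cylinder: section is a regular 24-gon, circumradius r=4.5 (area = (24/2)·4.500²·sin(360°/24) = 62.89 mm²); the cube at (9.5, -2.5) does not reach this height (z outside [15.5, 25]); Subtracting the remaining from the first: none of the subtracted shapes is present at this height, so the r=4.5 cylinder is unchanged — area = 62.89 mm²; the cube at (12, -3.5) is absent (z outside [13, 23.5]); After the difference (first − rest): none of the subtracted shapes is present at this height, so that combined region is unchanged — area = 62.89 mm². Overall, the cross-section is a single solid region. Net area = 62.89 mm².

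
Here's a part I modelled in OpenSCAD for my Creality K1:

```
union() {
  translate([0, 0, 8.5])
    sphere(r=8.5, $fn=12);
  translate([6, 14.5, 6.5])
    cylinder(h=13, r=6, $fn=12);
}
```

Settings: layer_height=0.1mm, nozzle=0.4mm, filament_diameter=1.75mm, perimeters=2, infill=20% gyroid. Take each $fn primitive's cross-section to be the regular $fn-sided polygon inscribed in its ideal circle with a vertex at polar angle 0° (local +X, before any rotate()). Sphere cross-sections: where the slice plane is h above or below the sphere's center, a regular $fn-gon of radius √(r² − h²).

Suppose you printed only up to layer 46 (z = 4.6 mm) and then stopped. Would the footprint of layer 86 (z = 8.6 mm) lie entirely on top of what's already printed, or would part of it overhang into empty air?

Compare the two slices. At z = 4.6: the r=8.5 sphere contributes a regular 12-gon of circumradius √(8.5²−3.9²) = 7.552 (area = (12/2)·7.552²·sin(360°/12) = 171.12 mm²); the cylinder at (6, 14.5) does not reach this height (z outside [6.5, 19.5]); Combining (union): only the r=8.5 sphere is present, so the union is just that shape — area = 171.12 mm². At z = 8.6: the r=8.5 sphere slices to a regular 12-gon of circumradius 8.499 (√(r²−h²) with h=0.1 from center) (area = (12/2)·8.499²·sin(360°/12) = 216.72 mm²); the cylinder at (6, 14.5): section is a regular 12-gon, circumradius r=6 (area = (12/2)·6.000²·sin(360°/12) = 108.00 mm²); Merging all regions: the 2 present regions are separate (no shared area or edge), so areas and boundary lengths simply add and each stays a separate island — area = 324.72 mm². Checking containment: at z = 8.6 the cross-section extends beyond the z = 4.6 cross-section by about 153.60 mm².

part overhangs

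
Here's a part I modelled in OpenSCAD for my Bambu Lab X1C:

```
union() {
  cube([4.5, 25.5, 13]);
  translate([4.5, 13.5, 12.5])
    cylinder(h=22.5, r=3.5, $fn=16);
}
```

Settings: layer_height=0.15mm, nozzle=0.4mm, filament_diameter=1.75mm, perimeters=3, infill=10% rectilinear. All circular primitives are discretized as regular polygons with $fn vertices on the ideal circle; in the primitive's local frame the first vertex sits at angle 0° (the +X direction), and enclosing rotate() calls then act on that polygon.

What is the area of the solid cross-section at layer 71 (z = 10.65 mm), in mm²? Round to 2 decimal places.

At z = 10.65 mm: the cube is present — its section is the full 4.5×25.5 rectangle (area 114.75 mm²); the cylinder at (4.5, 13.5) does not reach this height (z outside [12.5, 35]); Taking the union: only the 4.5×25.5 cube is present, so the union is just that shape — area = 114.75 mm². Overall, the cross-section is a single solid region. Net area = 114.75 mm².

114.75 mm²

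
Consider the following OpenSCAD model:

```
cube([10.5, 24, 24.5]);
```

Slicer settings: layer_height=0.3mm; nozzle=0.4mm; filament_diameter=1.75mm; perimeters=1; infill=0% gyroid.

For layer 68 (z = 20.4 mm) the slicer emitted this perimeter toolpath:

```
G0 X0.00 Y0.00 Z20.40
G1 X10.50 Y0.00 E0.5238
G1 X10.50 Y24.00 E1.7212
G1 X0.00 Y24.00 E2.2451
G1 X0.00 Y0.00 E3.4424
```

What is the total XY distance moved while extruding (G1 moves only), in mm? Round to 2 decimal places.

69.00 mm

Sum the Euclidean lengths of each G1 segment: total = 69.00 mm.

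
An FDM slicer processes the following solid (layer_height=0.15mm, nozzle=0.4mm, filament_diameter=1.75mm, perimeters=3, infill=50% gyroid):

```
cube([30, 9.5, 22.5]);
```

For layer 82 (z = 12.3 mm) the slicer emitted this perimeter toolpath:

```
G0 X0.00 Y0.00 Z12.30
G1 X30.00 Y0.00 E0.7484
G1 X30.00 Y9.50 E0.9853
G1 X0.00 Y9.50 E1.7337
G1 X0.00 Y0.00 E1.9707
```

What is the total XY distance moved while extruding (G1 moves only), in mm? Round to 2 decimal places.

79.00 mm

Sum the Euclidean lengths of each G1 segment: total = 79.00 mm.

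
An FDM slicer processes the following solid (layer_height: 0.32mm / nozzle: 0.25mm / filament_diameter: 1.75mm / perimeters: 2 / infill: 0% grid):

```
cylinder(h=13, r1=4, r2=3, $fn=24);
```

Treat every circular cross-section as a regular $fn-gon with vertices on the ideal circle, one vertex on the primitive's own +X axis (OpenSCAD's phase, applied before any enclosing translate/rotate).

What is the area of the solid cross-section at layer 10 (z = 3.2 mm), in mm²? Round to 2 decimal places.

43.77 mm²

At z = 3.2 mm: the cone: at t=0.246 of its height the radius interpolates to r₁+(r₂−r₁)t = 3.754, giving a regular 24-gon of that circumradius (area = (24/2)·3.754²·sin(360°/24) = 43.77 mm²). Overall, the cross-section is a single solid region. Net area = 43.77 mm².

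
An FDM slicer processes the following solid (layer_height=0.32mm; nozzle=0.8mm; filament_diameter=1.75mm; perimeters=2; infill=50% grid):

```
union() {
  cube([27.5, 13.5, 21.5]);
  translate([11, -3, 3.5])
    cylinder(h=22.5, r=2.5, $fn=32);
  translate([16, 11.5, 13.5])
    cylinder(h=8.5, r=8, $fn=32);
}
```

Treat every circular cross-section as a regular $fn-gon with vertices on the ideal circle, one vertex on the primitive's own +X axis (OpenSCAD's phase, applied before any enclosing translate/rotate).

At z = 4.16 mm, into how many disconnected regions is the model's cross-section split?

2

At z = 4.16 mm: the cube (footprint 27.5×13.5) is included at this height; the cylinder at (11, -3): section is a regular 32-gon, circumradius r=2.5; the cylinder at (16, 11.5) is absent (z outside [13.5, 22]); Merging all regions: the 2 present regions are separate (no shared area or edge), so areas and boundary lengths simply add and each stays a separate island — 2 connected regions. The result has 2 disconnected regions.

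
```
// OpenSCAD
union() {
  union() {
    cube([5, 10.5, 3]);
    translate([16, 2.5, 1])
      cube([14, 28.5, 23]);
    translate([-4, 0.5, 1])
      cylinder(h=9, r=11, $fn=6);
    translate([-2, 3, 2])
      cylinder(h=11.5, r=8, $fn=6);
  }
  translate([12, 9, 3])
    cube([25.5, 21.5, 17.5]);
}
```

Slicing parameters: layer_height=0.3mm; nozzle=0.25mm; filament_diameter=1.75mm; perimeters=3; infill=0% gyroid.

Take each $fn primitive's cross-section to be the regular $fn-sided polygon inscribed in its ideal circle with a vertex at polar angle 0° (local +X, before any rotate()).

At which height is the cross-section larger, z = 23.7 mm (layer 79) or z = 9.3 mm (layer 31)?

Layer 79 (z = 23.7): the cube is not intersected at this z (z outside [0, 3]); the 14×28.5 cube at (16, 2.5) contributes its full rectangle (area 399.00 mm²); the cylinder at (-4, 0.5) is not intersected at this z (z outside [1, 10]); the cylinder at (-2, 3) does not reach this height (z outside [2, 13.5]); Combining (union): only the 14×28.5 cube at (16, 2.5) is present, so the union is just that shape — area = 399.00 mm²; the cube at (12, 9) is absent (z outside [3, 20.5]); Combining (union): only the result so far is present, so the union is just that shape — area = 399.00 mm². So its area = 399.00 mm². Layer 31 (z = 9.3): the cube is not intersected at this z (z outside [0, 3]); the cube at (16, 2.5) (footprint 14×28.5) is included at this height (area 399.00 mm²); the r=11 cylinder at (-4, 0.5) contributes a regular 6-gon of circumradius 11 (area = (6/2)·11.000²·sin(360°/6) = 314.37 mm²); the r=8 cylinder at (-2, 3) contributes a regular 6-gon of circumradius 8 (area = (6/2)·8.000²·sin(360°/6) = 166.28 mm²); Combining (union): the regions partially overlap — summed areas 879.64 mm² minus the doubly-counted overlap 163.12 mm² gives 716.52 mm² — area = 716.52 mm²; the cube at (12, 9) is present — its section is the full 25.5×21.5 rectangle (area 548.25 mm²); Merging all regions: the regions partially overlap — summed areas 1264.77 mm² minus the doubly-counted overlap 301.00 mm² gives 963.77 mm² — area = 963.77 mm². So its area = 963.77 mm². Layer 31 is larger (963.77 vs 399.00 mm²).

layer 31 (z = 9.3 mm)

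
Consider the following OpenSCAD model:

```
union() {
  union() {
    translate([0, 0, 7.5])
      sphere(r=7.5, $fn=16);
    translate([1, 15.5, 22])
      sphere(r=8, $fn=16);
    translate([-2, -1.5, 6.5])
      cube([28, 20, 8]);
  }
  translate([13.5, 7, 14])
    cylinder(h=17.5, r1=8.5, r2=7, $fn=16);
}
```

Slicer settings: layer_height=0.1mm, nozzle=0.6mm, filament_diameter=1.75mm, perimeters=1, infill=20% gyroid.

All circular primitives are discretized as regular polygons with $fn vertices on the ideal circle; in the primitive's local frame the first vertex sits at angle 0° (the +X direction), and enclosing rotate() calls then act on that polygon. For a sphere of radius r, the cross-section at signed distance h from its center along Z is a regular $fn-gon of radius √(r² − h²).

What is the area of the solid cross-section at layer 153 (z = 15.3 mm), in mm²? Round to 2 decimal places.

At z = 15.3 mm: the sphere is absent (|z−center|=7.800 > r=7.5); the r=8 sphere at (1, 15.5) slices to a regular 16-gon of circumradius 4.371 (√(r²−h²) with h=6.7 from center) (area = (16/2)·4.371²·sin(360°/16) = 58.50 mm²); the cube at (-2, -1.5) is absent (z outside [6.5, 14.5]); Combining (union): only the r=8 sphere at (1, 15.5) is present, so the union is just that shape — area = 58.50 mm²; the cone at (13.5, 7) (r1=8.5→r2=7) has section circumradius 8.389 here — a regular 16-gon (area = (16/2)·8.389²·sin(360°/16) = 215.43 mm²); Merging all regions: the 2 present regions are separate (no shared area or edge), so areas and boundary lengths simply add and each stays a separate island — area = 273.93 mm². Overall, the cross-section has 2 separate islands. Net area = 273.93 mm².

273.93 mm²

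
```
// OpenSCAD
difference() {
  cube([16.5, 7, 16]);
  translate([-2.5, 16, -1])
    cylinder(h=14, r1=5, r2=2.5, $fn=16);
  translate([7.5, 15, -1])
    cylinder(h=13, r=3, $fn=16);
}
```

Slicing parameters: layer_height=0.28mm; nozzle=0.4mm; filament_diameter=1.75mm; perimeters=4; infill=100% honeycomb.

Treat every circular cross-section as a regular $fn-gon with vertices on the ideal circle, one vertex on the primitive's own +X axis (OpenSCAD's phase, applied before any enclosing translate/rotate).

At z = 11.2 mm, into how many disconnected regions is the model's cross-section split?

At z = 11.2 mm: the cube is present — its section is the full 16.5×7 rectangle; the cone at (-2.5, 16) (r1=5→r2=2.5) has section circumradius 2.821 here — a regular 16-gon; the cylinder at (7.5, 15): section is a regular 16-gon, circumradius r=3; Subtracting the remaining from the first: starting from the 16.5×7 cube, the cone at (-2.5, 16) misses the remaining region (no effect); the r=3 cylinder at (7.5, 15) misses the remaining region (no effect) — 1 connected region. The result has 1 disconnected region.

1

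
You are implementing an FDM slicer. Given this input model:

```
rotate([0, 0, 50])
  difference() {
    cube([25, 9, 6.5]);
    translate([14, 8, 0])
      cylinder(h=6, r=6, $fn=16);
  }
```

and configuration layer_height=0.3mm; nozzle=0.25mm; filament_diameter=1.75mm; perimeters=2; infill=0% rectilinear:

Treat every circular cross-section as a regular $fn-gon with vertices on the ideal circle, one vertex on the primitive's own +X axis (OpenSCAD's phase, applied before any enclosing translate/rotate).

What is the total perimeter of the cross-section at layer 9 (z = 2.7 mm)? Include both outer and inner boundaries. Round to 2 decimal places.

77.17 mm

At z = 2.7 mm: the cube is present — its section is the full 25×9 rectangle (perimeter 68.00 mm); the r=6 cylinder at (14, 8) gives a regular 16-gon of circumradius 6 (constant along its height) (perimeter = 2·16·6.000·sin(180°/16) = 37.46 mm); Subtracting the remaining from the first: starting from the 25×9 cube, the r=6 cylinder at (14, 8) partially overlaps it — only the 66.91 mm² overlap (of its 110.21 mm²) is removed, clipping the outline — boundary = 77.17 mm; (whole slice rotated 50° about Z — lengths, areas and connectivity unchanged). Overall, the cross-section is a single solid region. Total boundary length (outer) = 77.17 mm.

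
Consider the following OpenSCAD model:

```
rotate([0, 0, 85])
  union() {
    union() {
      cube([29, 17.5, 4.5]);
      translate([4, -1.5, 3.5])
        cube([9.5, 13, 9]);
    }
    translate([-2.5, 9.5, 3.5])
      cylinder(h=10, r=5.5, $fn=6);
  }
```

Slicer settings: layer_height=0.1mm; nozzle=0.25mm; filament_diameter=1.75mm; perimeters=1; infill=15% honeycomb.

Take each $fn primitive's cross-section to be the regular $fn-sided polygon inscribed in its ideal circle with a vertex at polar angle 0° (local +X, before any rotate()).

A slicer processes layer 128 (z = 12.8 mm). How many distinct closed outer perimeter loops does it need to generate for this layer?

At z = 12.8 mm: the cube is absent (z outside [0, 4.5]); the cube at (4, -1.5) does not reach this height (z outside [3.5, 12.5]); Taking the union: nothing is present at this height; the r=5.5 cylinder at (-2.5, 9.5) contributes a regular 6-gon of circumradius 5.5; Taking the union: only the r=5.5 cylinder at (-2.5, 9.5) is present, so the union is just that shape — 1 connected region; (whole slice rotated 85° about Z — lengths, areas and connectivity unchanged). The result has 1 disconnected region.

1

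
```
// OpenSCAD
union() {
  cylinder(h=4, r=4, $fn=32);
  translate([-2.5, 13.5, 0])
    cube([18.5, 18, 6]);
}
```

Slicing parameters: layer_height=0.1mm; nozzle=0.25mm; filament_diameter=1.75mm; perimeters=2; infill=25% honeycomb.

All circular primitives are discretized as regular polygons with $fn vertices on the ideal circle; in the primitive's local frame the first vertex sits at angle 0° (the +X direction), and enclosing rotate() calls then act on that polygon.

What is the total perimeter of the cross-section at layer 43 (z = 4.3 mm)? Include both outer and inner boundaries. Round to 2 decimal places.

At z = 4.3 mm: the cylinder is not intersected at this z (z outside [0, 4]); the 18.5×18 cube at (-2.5, 13.5) contributes its full rectangle (perimeter 73.00 mm); Combining (union): only the 18.5×18 cube at (-2.5, 13.5) is present, so the union is just that shape — boundary = 73.00 mm. Overall, the cross-section is a single solid region. Total boundary length (outer) = 73.00 mm.

73.00 mm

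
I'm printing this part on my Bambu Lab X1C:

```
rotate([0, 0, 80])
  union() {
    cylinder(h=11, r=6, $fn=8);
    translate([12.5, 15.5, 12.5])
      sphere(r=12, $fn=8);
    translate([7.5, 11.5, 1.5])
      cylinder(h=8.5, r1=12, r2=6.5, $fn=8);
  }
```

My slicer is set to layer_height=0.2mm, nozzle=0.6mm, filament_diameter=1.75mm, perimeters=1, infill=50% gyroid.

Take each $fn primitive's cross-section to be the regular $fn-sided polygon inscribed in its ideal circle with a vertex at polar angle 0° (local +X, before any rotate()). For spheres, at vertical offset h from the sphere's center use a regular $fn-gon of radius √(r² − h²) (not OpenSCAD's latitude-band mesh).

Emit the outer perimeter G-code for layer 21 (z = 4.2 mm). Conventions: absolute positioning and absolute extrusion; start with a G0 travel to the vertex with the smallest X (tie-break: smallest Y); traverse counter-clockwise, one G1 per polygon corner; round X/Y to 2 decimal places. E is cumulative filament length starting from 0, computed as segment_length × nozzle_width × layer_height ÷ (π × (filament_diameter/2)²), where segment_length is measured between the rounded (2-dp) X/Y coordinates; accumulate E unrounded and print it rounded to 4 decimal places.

At z = 4.2 mm: the cylinder: section is a regular 8-gon, circumradius r=6; the sphere at (12.5, 15.5): section is a regular 8-gon, circumradius = √(r²−h²) = √(12²−8.3²) = 8.667; the cone at (7.5, 11.5): at t=0.318 of its height the radius interpolates to r₁+(r₂−r₁)t = 10.253, giving a regular 8-gon of that circumradius; Taking the union: the regions partially overlap (shared area 147.06 mm²), so overlapping operands fuse into one piece — 1 connected region; (rotated 80° about Z; rotation is an isometry so areas/perimeters/island counts are preserved). The outline is a single polygon with 19 vertices. Extrusion per mm of travel: 0.6 × 0.2 / (π × 0.875²) = 0.049890. Accumulating E over each segment gives final E = 4.7052.

G0 X-21.63 Y16.51 Z4.20
G1 X-20.19 Y10.03 E0.3312
G1 X-19.82 Y9.79 E0.3532
G1 X-18.42 Y3.50 E0.6747
G1 X-11.80 Y-0.71 E1.0661
G1 X-5.81 Y0.61 E1.3721
G1 X-4.91 Y-3.44 E1.5791
G1 X-1.04 Y-5.91 E1.8081
G1 X3.44 Y-4.91 E2.0371
G1 X5.91 Y-1.04 E2.2662
G1 X4.91 Y3.44 E2.4952
G1 X1.04 Y5.91 E2.7242
G1 X-1.34 Y5.38 E2.8459
G1 X0.07 Y7.60 E2.9771
G1 X-1.62 Y15.26 E3.3684
G1 X-5.50 Y17.73 E3.5979
G1 X-5.99 Y19.97 E3.7123
G1 X-11.59 Y23.54 E4.0436
G1 X-18.06 Y22.10 E4.3743
G1 X-21.63 Y16.51 E4.7052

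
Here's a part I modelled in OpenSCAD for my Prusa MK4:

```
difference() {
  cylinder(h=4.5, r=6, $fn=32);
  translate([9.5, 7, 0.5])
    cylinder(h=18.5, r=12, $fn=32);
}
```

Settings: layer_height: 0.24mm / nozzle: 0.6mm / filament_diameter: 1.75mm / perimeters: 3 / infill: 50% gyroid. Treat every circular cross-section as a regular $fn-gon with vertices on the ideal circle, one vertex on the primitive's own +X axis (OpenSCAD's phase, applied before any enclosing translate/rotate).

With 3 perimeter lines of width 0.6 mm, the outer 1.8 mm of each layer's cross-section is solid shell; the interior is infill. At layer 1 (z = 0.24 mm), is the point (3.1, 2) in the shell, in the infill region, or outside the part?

infill

At z = 0.24 mm: the r=6 cylinder contributes a regular 32-gon of circumradius 6; the cylinder at (9.5, 7) does not reach this height (z outside [0.5, 19]); Subtracting the remaining from the first: none of the subtracted shapes is present at this height, so the r=6 cylinder is unchanged — 1 connected region. Overall, the cross-section is a single solid region. The nearest boundary edge runs (5.54, 2.30)→(4.99, 3.33); distance from the point to it = 2.29 mm. The point is inside the cross-section and 2.29 mm from the nearest boundary — more than the 1.8 mm shell width (3 × 0.6), so it's in the infill interior.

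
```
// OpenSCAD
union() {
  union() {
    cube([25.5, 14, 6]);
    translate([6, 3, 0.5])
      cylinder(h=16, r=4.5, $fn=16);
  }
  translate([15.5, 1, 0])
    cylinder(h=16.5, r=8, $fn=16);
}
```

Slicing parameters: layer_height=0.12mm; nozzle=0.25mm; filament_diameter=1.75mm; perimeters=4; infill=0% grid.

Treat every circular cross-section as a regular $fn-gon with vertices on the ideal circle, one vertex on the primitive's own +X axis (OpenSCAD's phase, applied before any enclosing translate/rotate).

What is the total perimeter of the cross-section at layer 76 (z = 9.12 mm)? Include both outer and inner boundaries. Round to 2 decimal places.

At z = 9.12 mm: the cube is not intersected at this z (z outside [0, 6]); the cylinder at (6, 3): section is a regular 16-gon, circumradius r=4.5 (perimeter = 2·16·4.500·sin(180°/16) = 28.09 mm); Combining (union): only the r=4.5 cylinder at (6, 3) is present, so the union is just that shape — boundary = 28.09 mm; the cylinder at (15.5, 1): section is a regular 16-gon, circumradius r=8 (perimeter = 2·16·8.000·sin(180°/16) = 49.94 mm); Combining (union): the regions partially overlap (shared area 12.87 mm²), so the edge portions inside another operand are dropped and the merged outline is re-measured after clipping — boundary = 62.35 mm. Overall, the cross-section is a single solid region. Total boundary length (outer) = 62.35 mm.

62.35 mm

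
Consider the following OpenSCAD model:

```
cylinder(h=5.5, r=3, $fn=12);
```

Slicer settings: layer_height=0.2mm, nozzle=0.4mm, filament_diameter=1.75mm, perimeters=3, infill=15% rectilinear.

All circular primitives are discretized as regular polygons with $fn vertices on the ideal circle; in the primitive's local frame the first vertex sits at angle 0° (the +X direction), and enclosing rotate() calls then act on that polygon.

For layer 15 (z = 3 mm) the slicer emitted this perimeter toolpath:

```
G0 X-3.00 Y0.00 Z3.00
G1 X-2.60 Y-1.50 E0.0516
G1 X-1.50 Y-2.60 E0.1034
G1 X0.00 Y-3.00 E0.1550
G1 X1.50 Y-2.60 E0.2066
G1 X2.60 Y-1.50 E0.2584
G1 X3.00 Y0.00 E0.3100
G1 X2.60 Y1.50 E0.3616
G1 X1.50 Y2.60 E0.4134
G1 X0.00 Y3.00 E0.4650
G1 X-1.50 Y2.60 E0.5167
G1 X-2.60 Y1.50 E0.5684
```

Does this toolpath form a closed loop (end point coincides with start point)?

Start point (G0): (-3.00, 0.00). End point (last G1): the path does not return to the start — open.

no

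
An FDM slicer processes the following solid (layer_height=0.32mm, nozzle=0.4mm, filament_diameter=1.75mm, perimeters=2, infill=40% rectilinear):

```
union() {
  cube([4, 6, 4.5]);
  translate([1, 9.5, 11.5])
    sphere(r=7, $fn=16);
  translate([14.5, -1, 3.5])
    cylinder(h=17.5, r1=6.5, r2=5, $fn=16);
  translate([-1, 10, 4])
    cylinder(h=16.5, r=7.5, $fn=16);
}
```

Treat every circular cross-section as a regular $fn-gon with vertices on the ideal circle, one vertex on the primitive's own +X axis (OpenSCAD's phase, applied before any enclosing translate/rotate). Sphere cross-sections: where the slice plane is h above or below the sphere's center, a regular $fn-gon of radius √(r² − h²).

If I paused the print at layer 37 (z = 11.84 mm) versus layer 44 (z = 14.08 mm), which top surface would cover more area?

Layer 37 (z = 11.84): the cube is not intersected at this z (z outside [0, 4.5]); the r=7 sphere at (1, 9.5) contributes a regular 16-gon of circumradius √(7²−0.34²) = 6.992 (area = (16/2)·6.992²·sin(360°/16) = 149.66 mm²); the cone at (14.5, -1) (r1=6.5→r2=5) has section circumradius 5.785 here — a regular 16-gon (area = (16/2)·5.785²·sin(360°/16) = 102.46 mm²); the r=7.5 cylinder at (-1, 10) contributes a regular 16-gon of circumradius 7.5 (area = (16/2)·7.500²·sin(360°/16) = 172.21 mm²); Combining (union): the regions partially overlap — summed areas 424.33 mm² minus the doubly-counted overlap 130.61 mm² gives 293.72 mm² — area = 293.72 mm². So its area = 293.72 mm². Layer 44 (z = 14.08): the cube is not intersected at this z (z outside [0, 4.5]); the sphere at (1, 9.5): section is a regular 16-gon, circumradius = √(r²−h²) = √(7²−2.58²) = 6.507 (area = (16/2)·6.507²·sin(360°/16) = 129.63 mm²); the cone at (14.5, -1) (r1=6.5→r2=5) has section circumradius 5.593 here — a regular 16-gon (area = (16/2)·5.593²·sin(360°/16) = 95.77 mm²); the r=7.5 cylinder at (-1, 10) contributes a regular 16-gon of circumradius 7.5 (area = (16/2)·7.500²·sin(360°/16) = 172.21 mm²); Merging all regions: the regions partially overlap — summed areas 397.61 mm² minus the doubly-counted overlap 119.17 mm² gives 278.44 mm² — area = 278.44 mm². So its area = 278.44 mm². Layer 37 is larger (293.72 vs 278.44 mm²).

layer 37 (z = 11.84 mm)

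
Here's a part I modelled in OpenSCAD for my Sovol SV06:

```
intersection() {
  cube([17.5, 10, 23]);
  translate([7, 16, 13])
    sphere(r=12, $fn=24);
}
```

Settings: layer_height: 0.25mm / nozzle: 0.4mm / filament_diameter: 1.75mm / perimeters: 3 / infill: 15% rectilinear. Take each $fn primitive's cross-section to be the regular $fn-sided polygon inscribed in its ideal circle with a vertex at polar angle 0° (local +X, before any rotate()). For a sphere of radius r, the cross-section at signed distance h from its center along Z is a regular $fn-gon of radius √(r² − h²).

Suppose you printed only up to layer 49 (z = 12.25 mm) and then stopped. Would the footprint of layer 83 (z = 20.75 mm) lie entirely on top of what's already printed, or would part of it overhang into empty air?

entirely on top

Compare the two slices. At z = 12.25: the 17.5×10 cube contributes its full rectangle (area 175.00 mm²); the r=12 sphere at (7, 16) contributes a regular 24-gon of circumradius √(12²−0.75²) = 11.977 (area = (24/2)·11.977²·sin(360°/24) = 445.49 mm²); After intersecting: the r=12 sphere at (7, 16) partially overlaps the 17.5×10 cube; clipping to the common part keeps 79.35 mm² — area = 79.35 mm². At z = 20.75: the cube (footprint 17.5×10) is included at this height (area 175.00 mm²); the r=12 sphere at (7, 16) contributes a regular 24-gon of circumradius √(12²−7.75²) = 9.162 (area = (24/2)·9.162²·sin(360°/24) = 260.70 mm²); Keeping only the common overlap: the r=12 sphere at (7, 16) partially overlaps the 17.5×10 cube; clipping to the common part keeps 29.58 mm² — area = 29.58 mm². Checking containment: the cross-section at z = 20.75 is a subset of the cross-section at z = 12.25.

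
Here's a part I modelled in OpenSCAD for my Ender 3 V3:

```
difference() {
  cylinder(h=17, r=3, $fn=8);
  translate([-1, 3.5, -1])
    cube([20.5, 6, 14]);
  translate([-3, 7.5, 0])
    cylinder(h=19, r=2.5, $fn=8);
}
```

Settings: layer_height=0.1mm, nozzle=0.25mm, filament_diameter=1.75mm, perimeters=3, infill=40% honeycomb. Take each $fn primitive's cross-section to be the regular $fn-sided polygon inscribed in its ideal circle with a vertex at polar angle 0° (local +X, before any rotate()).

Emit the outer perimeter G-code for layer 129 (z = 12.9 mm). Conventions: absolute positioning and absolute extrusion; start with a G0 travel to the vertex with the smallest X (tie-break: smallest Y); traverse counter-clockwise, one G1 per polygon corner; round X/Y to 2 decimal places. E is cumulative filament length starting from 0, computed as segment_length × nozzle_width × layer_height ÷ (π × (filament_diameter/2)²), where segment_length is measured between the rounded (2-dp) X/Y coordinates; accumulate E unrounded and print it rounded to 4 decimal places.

At z = 12.9 mm: the r=3 cylinder contributes a regular 8-gon of circumradius 3; the cube at (-1, 3.5) is present — its section is the full 20.5×6 rectangle; the r=2.5 cylinder at (-3, 7.5) gives a regular 8-gon of circumradius 2.5 (constant along its height); After the difference (first − rest): starting from the r=3 cylinder, the 20.5×6 cube at (-1, 3.5) misses the remaining region (no effect); the r=2.5 cylinder at (-3, 7.5) misses the remaining region (no effect) — 1 connected region. The outline is a single polygon with 8 vertices. Extrusion per mm of travel: 0.25 × 0.1 / (π × 0.875²) = 0.010394. Accumulating E over each segment gives final E = 0.1909.

G0 X-3.00 Y0.00 Z12.90
G1 X-2.12 Y-2.12 E0.0239
G1 X0.00 Y-3.00 E0.0477
G1 X2.12 Y-2.12 E0.0716
G1 X3.00 Y0.00 E0.0954
G1 X2.12 Y2.12 E0.1193
G1 X0.00 Y3.00 E0.1431
G1 X-2.12 Y2.12 E0.1670
G1 X-3.00 Y0.00 E0.1909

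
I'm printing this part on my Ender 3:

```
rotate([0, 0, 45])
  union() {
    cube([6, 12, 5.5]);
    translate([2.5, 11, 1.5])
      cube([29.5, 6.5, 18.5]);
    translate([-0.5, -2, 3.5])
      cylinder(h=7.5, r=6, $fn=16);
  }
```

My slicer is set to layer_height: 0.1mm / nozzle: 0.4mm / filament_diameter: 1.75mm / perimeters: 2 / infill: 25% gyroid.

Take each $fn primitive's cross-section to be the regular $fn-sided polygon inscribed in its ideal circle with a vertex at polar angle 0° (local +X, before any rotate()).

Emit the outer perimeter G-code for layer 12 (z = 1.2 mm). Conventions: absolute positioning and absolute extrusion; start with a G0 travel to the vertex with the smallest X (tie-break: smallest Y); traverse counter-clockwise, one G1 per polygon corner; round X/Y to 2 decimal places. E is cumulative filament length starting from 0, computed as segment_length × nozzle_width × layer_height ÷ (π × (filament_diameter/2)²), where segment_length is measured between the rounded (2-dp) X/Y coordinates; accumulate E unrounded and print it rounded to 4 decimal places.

G0 X-8.49 Y8.49 Z1.20
G1 X0.00 Y0.00 E0.1997
G1 X4.24 Y4.24 E0.2994
G1 X-4.24 Y12.73 E0.4989
G1 X-8.49 Y8.49 E0.5988

At z = 1.2 mm: the cube (footprint 6×12) is included at this height; the cube at (2.5, 11) does not reach this height (z outside [1.5, 20]); the cylinder at (-0.5, -2) is not intersected at this z (z outside [3.5, 11]); Merging all regions: only the 6×12 cube is present, so the union is just that shape — 1 connected region; (rotated 45° about Z; rotation is an isometry so areas/perimeters/island counts are preserved). The outline is a single polygon with 4 vertices. Extrusion per mm of travel: 0.4 × 0.1 / (π × 0.875²) = 0.016630. Accumulating E over each segment gives final E = 0.5988.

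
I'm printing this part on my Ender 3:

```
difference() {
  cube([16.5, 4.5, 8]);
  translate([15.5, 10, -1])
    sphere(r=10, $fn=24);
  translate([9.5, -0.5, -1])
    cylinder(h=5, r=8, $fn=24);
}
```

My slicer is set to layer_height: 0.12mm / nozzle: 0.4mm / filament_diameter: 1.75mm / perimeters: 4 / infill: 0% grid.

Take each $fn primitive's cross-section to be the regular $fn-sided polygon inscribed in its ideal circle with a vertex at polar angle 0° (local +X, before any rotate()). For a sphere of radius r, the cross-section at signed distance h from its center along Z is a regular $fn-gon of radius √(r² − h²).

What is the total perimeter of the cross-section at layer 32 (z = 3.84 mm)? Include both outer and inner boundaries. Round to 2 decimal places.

At z = 3.84 mm: the 16.5×4.5 cube contributes its full rectangle (perimeter 42.00 mm); the r=10 sphere at (15.5, 10) slices to a regular 24-gon of circumradius 8.751 (√(r²−h²) with h=4.84 from center) (perimeter = 2·24·8.751·sin(180°/24) = 54.83 mm); the cylinder at (9.5, -0.5): section is a regular 24-gon, circumradius r=8 (perimeter = 2·24·8.000·sin(180°/24) = 50.12 mm); Subtracting the remaining from the first: starting from the 16.5×4.5 cube, the r=10 sphere at (15.5, 10) partially overlaps it — only the 18.21 mm² overlap (of its 237.83 mm²) is removed, clipping the outline; the r=8 cylinder at (9.5, -0.5) partially overlaps it — only the 46.28 mm² overlap (of its 198.77 mm²) is removed, clipping the outline — boundary = 14.34 mm. Overall, the cross-section is a single solid region. Total boundary length (outer) = 14.34 mm.

14.34 mm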